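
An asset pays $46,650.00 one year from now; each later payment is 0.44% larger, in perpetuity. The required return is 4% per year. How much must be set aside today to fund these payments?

$1,310,393.26

Periodic rate r = 0.04 per year.
Growing perpetuity (Gordon): PV = PMT₁ / (r − g) = 46,650 / (r − 0.0044) = $1,310,393.26.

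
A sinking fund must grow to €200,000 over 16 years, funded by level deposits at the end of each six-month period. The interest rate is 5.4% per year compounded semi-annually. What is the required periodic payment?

Level ordinary annuity; solve FV = PMT × [((1+r)^n − 1)/r] for PMT.
Periodic rate r = 0.054/2 per half-year; n is counted in half-years.
With n = 32: PMT = 200,000 / ([((1+r)^n − 1)/r]) = €4,013.08

€4,013.08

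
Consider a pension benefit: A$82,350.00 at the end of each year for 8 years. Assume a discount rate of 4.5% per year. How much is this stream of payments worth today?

A$543,171.22

This is an ordinary annuity: 8 payments of A$82,350.00 at the end of each year.
Periodic rate r = 0.045 per year.
PV = PMT × [(1 − (1+r)^−n)/r] = 82,350 × [1 − (1+r)^−8] / r = A$543,171.22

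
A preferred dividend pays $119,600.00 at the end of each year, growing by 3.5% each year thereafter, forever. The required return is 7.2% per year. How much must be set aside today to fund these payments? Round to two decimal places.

$3,232,432.43

Periodic rate r = 0.072 per year.
Growing perpetuity (Gordon): PV = PMT₁ / (r − g) = 119,600 / (r − 0.035) = $3,232,432.43.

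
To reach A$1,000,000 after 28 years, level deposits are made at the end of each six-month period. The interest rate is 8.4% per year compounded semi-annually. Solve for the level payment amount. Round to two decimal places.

Level ordinary annuity; solve FV = PMT × [((1+r)^n − 1)/r] for PMT.
Periodic rate r = 0.084/2 per half-year; n is counted in half-years.
With n = 56: PMT = 1,000,000 / ([((1+r)^n − 1)/r]) = A$4,659.60

A$4,659.60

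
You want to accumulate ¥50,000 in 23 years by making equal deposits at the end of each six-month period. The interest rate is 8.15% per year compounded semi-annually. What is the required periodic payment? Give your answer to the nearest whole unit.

¥386

Level ordinary annuity; solve FV = PMT × [((1+r)^n − 1)/r] for PMT.
Periodic rate r = 0.0815/2 per half-year; n is counted in half-years.
With n = 46: PMT = 50,000 / ([((1+r)^n − 1)/r]) = ¥386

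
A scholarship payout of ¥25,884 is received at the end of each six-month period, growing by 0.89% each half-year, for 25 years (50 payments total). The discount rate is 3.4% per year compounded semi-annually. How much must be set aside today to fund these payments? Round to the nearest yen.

Periodic rate r = 0.034/2 per half-year; n is counted in half-years.
Growing ordinary annuity: PV = PMT₁ × [1 − ((1+g)/(1+r))^n] / (r − g) = 25,884 × [1 − ((1+0.0089)/(1+r))^50] / (r − 0.0089) = ¥1,053,135.

¥1,053,135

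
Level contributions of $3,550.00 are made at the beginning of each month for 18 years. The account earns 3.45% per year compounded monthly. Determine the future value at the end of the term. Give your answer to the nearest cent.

This is an annuity due: 216 deposits of $3,550.00 at the beginning of each month.
Periodic rate r = 0.0345/12 per month; n is counted in months.
FV = PMT × [((1+r)^n − 1)/r] × (1+r) = 3,550 × [(1+r)^216 − 1] / r × (1+r) = $1,063,889.58

$1,063,889.58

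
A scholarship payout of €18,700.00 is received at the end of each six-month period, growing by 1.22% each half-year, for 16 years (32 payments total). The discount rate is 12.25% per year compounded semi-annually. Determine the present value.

Periodic rate r = 0.1225/2 per half-year; n is counted in half-years.
Growing ordinary annuity: PV = PMT₁ × [1 − ((1+g)/(1+r))^n] / (r − g) = 18,700 × [1 − ((1+0.0122)/(1+r))^32] / (r − 0.0122) = €297,382.88.

€297,382.88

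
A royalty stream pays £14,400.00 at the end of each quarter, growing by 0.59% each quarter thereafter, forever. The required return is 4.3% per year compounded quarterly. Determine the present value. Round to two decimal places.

Periodic rate r = 0.043/4 per quarter.
Growing perpetuity (Gordon): PV = PMT₁ / (r − g) = 14,400 / (r − 0.0059) = £2,969,072.16.

£2,969,072.16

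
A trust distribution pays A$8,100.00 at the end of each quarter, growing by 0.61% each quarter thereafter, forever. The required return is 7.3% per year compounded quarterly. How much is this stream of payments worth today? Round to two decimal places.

A$666,666.67

Periodic rate r = 0.073/4 per quarter.
Growing perpetuity (Gordon): PV = PMT₁ / (r − g) = 8,100 / (r − 0.0061) = A$666,666.67.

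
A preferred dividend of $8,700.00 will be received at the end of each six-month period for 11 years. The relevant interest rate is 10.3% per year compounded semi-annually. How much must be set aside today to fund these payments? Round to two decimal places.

This is an ordinary annuity: 22 payments of $8,700.00 at the end of each six-month period.
Periodic rate r = 0.103/2 per half-year; n is counted in half-years.
PV = PMT × [(1 − (1+r)^−n)/r] = 8,700 × [1 − (1+r)^−22] / r = $112,968.14

$112,968.14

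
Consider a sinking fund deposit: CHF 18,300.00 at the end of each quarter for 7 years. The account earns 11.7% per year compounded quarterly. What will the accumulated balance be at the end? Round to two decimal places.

This is an ordinary annuity: 28 deposits of CHF 18,300.00 at the end of each quarter.
Periodic rate r = 0.117/4 per quarter; n is counted in quarters.
FV = PMT × [((1+r)^n − 1)/r] = 18,300 × [(1+r)^28 − 1] / r = CHF 776,881.15

CHF 776,881.15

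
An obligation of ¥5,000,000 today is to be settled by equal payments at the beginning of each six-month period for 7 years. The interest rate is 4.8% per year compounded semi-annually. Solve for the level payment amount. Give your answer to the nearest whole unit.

¥414,771

Level annuity due; solve PV = PMT × [(1 − (1+r)^−n)/r] × (1+r) for PMT.
Periodic rate r = 0.048/2 per half-year; n is counted in half-years.
With n = 14: PMT = 5,000,000 / ([(1 − (1+r)^−n)/r] × (1+r)) = ¥414,771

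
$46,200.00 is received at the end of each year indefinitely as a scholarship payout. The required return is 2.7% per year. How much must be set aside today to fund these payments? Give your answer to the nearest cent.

$1,711,111.11

Periodic rate r = 0.027 per year.
Level perpetuity: PV = PMT / r = 46,200 / (0.027) = $1,711,111.11.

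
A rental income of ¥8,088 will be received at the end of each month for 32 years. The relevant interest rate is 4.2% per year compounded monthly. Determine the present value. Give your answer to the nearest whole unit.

¥1,706,769

This is an ordinary annuity: 384 payments of ¥8,088 at the end of each month.
Periodic rate r = 0.042/12 per month; n is counted in months.
PV = PMT × [(1 − (1+r)^−n)/r] = 8,088 × [1 − (1+r)^−384] / r = ¥1,706,769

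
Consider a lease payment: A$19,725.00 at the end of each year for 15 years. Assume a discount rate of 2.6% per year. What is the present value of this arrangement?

A$242,435.72

This is an ordinary annuity: 15 payments of A$19,725.00 at the end of each year.
Periodic rate r = 0.026 per year.
PV = PMT × [(1 − (1+r)^−n)/r] = 19,725 × [1 − (1+r)^−15] / r = A$242,435.72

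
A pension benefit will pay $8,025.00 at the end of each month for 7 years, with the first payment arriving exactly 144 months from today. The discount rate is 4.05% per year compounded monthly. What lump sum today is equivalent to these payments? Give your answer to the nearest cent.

Ordinary annuity of 84 payments, first payment at period 144.
Periodic rate r = 0.0405/12 per month; n is counted in months.
The ordinary-annuity PV formula values the stream one period before the first payment (period 143); discount that back 143 periods:
PV₀ = 8,025 × [1 − (1+r)^−84] / r × (1+r)^−143 = $362,021.99

$362,021.99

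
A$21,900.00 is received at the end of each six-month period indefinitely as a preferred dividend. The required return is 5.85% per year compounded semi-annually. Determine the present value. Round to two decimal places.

Periodic rate r = 0.0585/2 per half-year.
Level perpetuity: PV = PMT / r = 21,900 / (0.0585/2) = A$748,717.95.

A$748,717.95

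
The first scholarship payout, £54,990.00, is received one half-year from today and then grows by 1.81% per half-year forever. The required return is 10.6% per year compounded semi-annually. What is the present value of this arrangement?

Periodic rate r = 0.106/2 per half-year.
Growing perpetuity (Gordon): PV = PMT₁ / (r − g) = 54,990 / (r − 0.0181) = £1,575,644.70.

£1,575,644.70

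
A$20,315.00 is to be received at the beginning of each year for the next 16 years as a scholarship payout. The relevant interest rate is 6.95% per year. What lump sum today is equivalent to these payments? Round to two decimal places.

This is an annuity due: 16 payments of A$20,315.00 at the beginning of each year.
Periodic rate r = 0.0695 per year.
PV = PMT × [(1 − (1+r)^−n)/r] × (1+r) = 20,315 × [1 − (1+r)^−16] / r × (1+r) = A$205,928.02

A$205,928.02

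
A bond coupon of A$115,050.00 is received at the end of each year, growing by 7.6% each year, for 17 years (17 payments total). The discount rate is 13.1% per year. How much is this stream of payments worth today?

Periodic rate r = 0.131 per year.
Growing ordinary annuity: PV = PMT₁ × [1 − ((1+g)/(1+r))^n] / (r − g) = 115,050 × [1 − ((1+0.076)/(1+r))^17] / (r − 0.076) = A$1,195,487.50.

A$1,195,487.50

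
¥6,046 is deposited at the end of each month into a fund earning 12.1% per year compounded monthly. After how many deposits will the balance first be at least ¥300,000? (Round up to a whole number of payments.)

Periodic rate r = 0.121/12 per month; n is counted in months.
Ordinary annuity FV: 300,000 = 6,046 × [((1+r)^n − 1)/r].
(1+r)^n = 1 + 300,000 × r / 6,046, so n = ln(1 + 300,000·r/6,046) / ln(1+r) = 40.44.
Round up to a whole number of payments: n = 41.

41 payments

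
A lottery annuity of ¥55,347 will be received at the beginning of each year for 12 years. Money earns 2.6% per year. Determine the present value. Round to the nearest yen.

This is an annuity due: 12 payments of ¥55,347 at the beginning of each year.
Periodic rate r = 0.026 per year.
PV = PMT × [(1 − (1+r)^−n)/r] × (1+r) = 55,347 × [1 − (1+r)^−12] / r × (1+r) = ¥578,986

¥578,986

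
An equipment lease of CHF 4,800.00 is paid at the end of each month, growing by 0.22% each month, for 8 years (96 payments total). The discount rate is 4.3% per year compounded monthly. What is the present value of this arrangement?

Periodic rate r = 0.043/12 per month; n is counted in months.
Growing ordinary annuity: PV = PMT₁ × [1 − ((1+g)/(1+r))^n] / (r − g) = 4,800 × [1 − ((1+0.0022)/(1+r))^96] / (r − 0.0022) = CHF 430,349.95.

CHF 430,349.95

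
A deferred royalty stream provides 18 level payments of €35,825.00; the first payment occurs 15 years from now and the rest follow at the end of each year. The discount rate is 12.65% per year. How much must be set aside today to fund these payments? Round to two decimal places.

Ordinary annuity of 18 payments, first payment at period 15.
Periodic rate r = 0.1265 per year.
The ordinary-annuity PV formula values the stream one period before the first payment (period 14); discount that back 14 periods:
PV₀ = 35,825 × [1 − (1+r)^−18] / r × (1+r)^−14 = €47,177.30

€47,177.30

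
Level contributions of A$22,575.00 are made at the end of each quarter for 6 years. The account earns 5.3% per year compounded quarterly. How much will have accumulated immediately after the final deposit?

A$632,967.41

This is an ordinary annuity: 24 deposits of A$22,575.00 at the end of each quarter.
Periodic rate r = 0.053/4 per quarter; n is counted in quarters.
FV = PMT × [((1+r)^n − 1)/r] = 22,575 × [(1+r)^24 − 1] / r = A$632,967.41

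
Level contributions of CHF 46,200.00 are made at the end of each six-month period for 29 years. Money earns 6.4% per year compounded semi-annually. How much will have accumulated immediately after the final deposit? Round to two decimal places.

CHF 7,528,770.10

This is an ordinary annuity: 58 deposits of CHF 46,200.00 at the end of each six-month period.
Periodic rate r = 0.064/2 per half-year; n is counted in half-years.
FV = PMT × [((1+r)^n − 1)/r] = 46,200 × [(1+r)^58 − 1] / r = CHF 7,528,770.10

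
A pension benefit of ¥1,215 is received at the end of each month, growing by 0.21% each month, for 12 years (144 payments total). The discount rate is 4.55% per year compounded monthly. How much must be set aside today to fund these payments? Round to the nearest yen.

Periodic rate r = 0.0455/12 per month; n is counted in months.
Growing ordinary annuity: PV = PMT₁ × [1 − ((1+g)/(1+r))^n] / (r − g) = 1,215 × [1 − ((1+0.0021)/(1+r))^144] / (r − 0.0021) = ¥154,877.

¥154,877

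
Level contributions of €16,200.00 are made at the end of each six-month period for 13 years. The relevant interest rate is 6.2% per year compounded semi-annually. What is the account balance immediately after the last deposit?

€633,208.52

This is an ordinary annuity: 26 deposits of €16,200.00 at the end of each six-month period.
Periodic rate r = 0.062/2 per half-year; n is counted in half-years.
FV = PMT × [((1+r)^n − 1)/r] = 16,200 × [(1+r)^26 − 1] / r = €633,208.52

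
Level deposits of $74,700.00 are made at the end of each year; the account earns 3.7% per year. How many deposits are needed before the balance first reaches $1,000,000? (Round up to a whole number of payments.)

12 payments

Periodic rate r = 0.037 per year.
Ordinary annuity FV: 1,000,000 = 74,700 × [((1+r)^n − 1)/r].
(1+r)^n = 1 + 1,000,000 × r / 74,700, so n = ln(1 + 1,000,000·r/74,700) / ln(1+r) = 11.07.
Round up to a whole number of payments: n = 12.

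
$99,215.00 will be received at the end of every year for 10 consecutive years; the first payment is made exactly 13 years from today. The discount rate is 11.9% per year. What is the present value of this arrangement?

$146,036.62

Ordinary annuity of 10 payments, first payment at period 13.
Periodic rate r = 0.119 per year.
The ordinary-annuity PV formula values the stream one period before the first payment (period 12); discount that back 12 periods:
PV₀ = 99,215 × [1 − (1+r)^−10] / r × (1+r)^−12 = $146,036.62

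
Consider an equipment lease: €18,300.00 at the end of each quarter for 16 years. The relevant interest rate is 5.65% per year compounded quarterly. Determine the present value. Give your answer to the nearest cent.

This is an ordinary annuity: 64 payments of €18,300.00 at the end of each quarter.
Periodic rate r = 0.0565/4 per quarter; n is counted in quarters.
PV = PMT × [(1 − (1+r)^−n)/r] = 18,300 × [1 − (1+r)^−64] / r = €767,607.54

€767,607.54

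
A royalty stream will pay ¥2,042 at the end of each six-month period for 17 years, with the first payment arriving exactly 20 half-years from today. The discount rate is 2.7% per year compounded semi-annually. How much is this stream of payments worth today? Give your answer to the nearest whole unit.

Ordinary annuity of 34 payments, first payment at period 20.
Periodic rate r = 0.027/2 per half-year; n is counted in half-years.
The ordinary-annuity PV formula values the stream one period before the first payment (period 19); discount that back 19 periods:
PV₀ = 2,042 × [1 − (1+r)^−34] / r × (1+r)^−19 = ¥42,926

¥42,926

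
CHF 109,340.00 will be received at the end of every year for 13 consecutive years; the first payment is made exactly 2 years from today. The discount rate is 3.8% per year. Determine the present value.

Ordinary annuity of 13 payments, first payment at period 2.
Periodic rate r = 0.038 per year.
The ordinary-annuity PV formula values the stream one period before the first payment (period 1); discount that back 1 periods:
PV₀ = 109,340 × [1 − (1+r)^−13] / r × (1+r)^−1 = CHF 1,065,035.15

CHF 1,065,035.15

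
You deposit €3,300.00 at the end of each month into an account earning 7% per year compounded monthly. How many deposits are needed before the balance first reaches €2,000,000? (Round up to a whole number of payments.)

260 payments

Periodic rate r = 0.07/12 per month; n is counted in months.
Ordinary annuity FV: 2,000,000 = 3,300 × [((1+r)^n − 1)/r].
(1+r)^n = 1 + 2,000,000 × r / 3,300, so n = ln(1 + 2,000,000·r/3,300) / ln(1+r) = 259.94.
Round up to a whole number of payments: n = 260.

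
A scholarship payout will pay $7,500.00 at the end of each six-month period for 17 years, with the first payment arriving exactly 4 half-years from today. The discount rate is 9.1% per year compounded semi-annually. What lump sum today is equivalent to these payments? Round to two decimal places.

Ordinary annuity of 34 payments, first payment at period 4.
Periodic rate r = 0.091/2 per half-year; n is counted in half-years.
The ordinary-annuity PV formula values the stream one period before the first payment (period 3); discount that back 3 periods:
PV₀ = 7,500 × [1 − (1+r)^−34] / r × (1+r)^−3 = $112,464.19

$112,464.19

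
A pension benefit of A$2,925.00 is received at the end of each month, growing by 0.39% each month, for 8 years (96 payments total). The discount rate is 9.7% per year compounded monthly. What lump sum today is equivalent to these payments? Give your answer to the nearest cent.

A$230,142.23

Periodic rate r = 0.097/12 per month; n is counted in months.
Growing ordinary annuity: PV = PMT₁ × [1 − ((1+g)/(1+r))^n] / (r − g) = 2,925 × [1 − ((1+0.0039)/(1+r))^96] / (r − 0.0039) = A$230,142.23.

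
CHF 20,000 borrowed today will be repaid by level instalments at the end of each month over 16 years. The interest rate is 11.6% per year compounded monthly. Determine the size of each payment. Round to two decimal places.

Level ordinary annuity; solve PV = PMT × [(1 − (1+r)^−n)/r] for PMT.
Periodic rate r = 0.116/12 per month; n is counted in months.
With n = 192: PMT = 20,000 / ([(1 − (1+r)^−n)/r]) = CHF 229.53

CHF 229.53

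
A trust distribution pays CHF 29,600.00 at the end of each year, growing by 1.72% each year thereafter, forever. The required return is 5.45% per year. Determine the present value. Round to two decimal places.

Periodic rate r = 0.0545 per year.
Growing perpetuity (Gordon): PV = PMT₁ / (r − g) = 29,600 / (r − 0.0172) = CHF 793,565.68.

CHF 793,565.68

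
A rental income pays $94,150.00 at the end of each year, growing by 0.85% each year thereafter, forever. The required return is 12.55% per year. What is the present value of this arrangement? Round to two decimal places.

Periodic rate r = 0.1255 per year.
Growing perpetuity (Gordon): PV = PMT₁ / (r − g) = 94,150 / (r − 0.0085) = $804,700.85.

$804,700.85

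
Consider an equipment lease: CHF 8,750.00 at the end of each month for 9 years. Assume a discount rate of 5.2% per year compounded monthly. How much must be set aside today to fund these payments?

CHF 753,401.18

This is an ordinary annuity: 108 payments of CHF 8,750.00 at the end of each month.
Periodic rate r = 0.052/12 per month; n is counted in months.
PV = PMT × [(1 − (1+r)^−n)/r] = 8,750 × [1 − (1+r)^−108] / r = CHF 753,401.18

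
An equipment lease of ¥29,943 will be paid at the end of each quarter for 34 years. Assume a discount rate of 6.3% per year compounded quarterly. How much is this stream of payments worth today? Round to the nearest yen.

¥1,674,153

This is an ordinary annuity: 136 payments of ¥29,943 at the end of each quarter.
Periodic rate r = 0.063/4 per quarter; n is counted in quarters.
PV = PMT × [(1 − (1+r)^−n)/r] = 29,943 × [1 − (1+r)^−136] / r = ¥1,674,153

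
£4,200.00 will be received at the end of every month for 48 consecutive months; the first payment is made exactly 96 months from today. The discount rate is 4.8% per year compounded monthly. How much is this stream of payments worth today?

£125,307.13

Ordinary annuity of 48 payments, first payment at period 96.
Periodic rate r = 0.048/12 per month; n is counted in months.
The ordinary-annuity PV formula values the stream one period before the first payment (period 95); discount that back 95 periods:
PV₀ = 4,200 × [1 − (1+r)^−48] / r × (1+r)^−95 = £125,307.13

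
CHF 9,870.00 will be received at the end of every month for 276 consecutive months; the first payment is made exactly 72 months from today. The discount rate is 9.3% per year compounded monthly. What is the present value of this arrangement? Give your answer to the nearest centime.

CHF 648,733.63

Ordinary annuity of 276 payments, first payment at period 72.
Periodic rate r = 0.093/12 per month; n is counted in months.
The ordinary-annuity PV formula values the stream one period before the first payment (period 71); discount that back 71 periods:
PV₀ = 9,870 × [1 − (1+r)^−276] / r × (1+r)^−71 = CHF 648,733.63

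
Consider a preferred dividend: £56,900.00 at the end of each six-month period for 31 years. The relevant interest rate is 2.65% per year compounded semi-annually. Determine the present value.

This is an ordinary annuity: 62 payments of £56,900.00 at the end of each six-month period.
Periodic rate r = 0.0265/2 per half-year; n is counted in half-years.
PV = PMT × [(1 − (1+r)^−n)/r] = 56,900 × [1 − (1+r)^−62] / r = £2,395,595.61

£2,395,595.61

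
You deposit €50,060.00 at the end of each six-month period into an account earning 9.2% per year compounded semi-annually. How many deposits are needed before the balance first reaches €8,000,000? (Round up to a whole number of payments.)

Periodic rate r = 0.092/2 per half-year; n is counted in half-years.
Ordinary annuity FV: 8,000,000 = 50,060 × [((1+r)^n − 1)/r].
(1+r)^n = 1 + 8,000,000 × r / 50,060, so n = ln(1 + 8,000,000·r/50,060) / ln(1+r) = 47.19.
Round up to a whole number of payments: n = 48.

48 payments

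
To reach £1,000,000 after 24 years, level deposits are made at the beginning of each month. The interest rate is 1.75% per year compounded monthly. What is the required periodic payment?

Level annuity due; solve FV = PMT × [((1+r)^n − 1)/r] × (1+r) for PMT.
Periodic rate r = 0.0175/12 per month; n is counted in months.
With n = 288: PMT = 1,000,000 / ([((1+r)^n − 1)/r] × (1+r)) = £2,792.37

£2,792.37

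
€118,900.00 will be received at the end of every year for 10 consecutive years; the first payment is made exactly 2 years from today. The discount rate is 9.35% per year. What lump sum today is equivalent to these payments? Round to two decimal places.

Ordinary annuity of 10 payments, first payment at period 2.
Periodic rate r = 0.0935 per year.
The ordinary-annuity PV formula values the stream one period before the first payment (period 1); discount that back 1 periods:
PV₀ = 118,900 × [1 − (1+r)^−10] / r × (1+r)^−1 = €687,191.00

€687,191.00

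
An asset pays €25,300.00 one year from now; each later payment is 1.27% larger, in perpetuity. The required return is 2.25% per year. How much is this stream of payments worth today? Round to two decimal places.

€2,581,632.65

Periodic rate r = 0.0225 per year.
Growing perpetuity (Gordon): PV = PMT₁ / (r − g) = 25,300 / (r − 0.0127) = €2,581,632.65.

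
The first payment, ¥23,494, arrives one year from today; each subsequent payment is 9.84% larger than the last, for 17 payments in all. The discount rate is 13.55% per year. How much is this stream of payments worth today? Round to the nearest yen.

¥273,238

Periodic rate r = 0.1355 per year.
Growing ordinary annuity: PV = PMT₁ × [1 − ((1+g)/(1+r))^n] / (r − g) = 23,494 × [1 − ((1+0.0984)/(1+r))^17] / (r − 0.0984) = ¥273,238.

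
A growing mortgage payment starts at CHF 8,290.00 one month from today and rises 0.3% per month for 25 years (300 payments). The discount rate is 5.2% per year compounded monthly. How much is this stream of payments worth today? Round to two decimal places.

Periodic rate r = 0.052/12 per month; n is counted in months.
Growing ordinary annuity: PV = PMT₁ × [1 − ((1+g)/(1+r))^n] / (r − g) = 8,290 × [1 − ((1+0.003)/(1+r))^300] / (r − 0.003) = CHF 2,043,690.59.

CHF 2,043,690.59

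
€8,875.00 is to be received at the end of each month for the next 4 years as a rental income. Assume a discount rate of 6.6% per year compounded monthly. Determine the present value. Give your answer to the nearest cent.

€373,509.61

This is an ordinary annuity: 48 payments of €8,875.00 at the end of each month.
Periodic rate r = 0.066/12 per month; n is counted in months.
PV = PMT × [(1 − (1+r)^−n)/r] = 8,875 × [1 − (1+r)^−48] / r = €373,509.61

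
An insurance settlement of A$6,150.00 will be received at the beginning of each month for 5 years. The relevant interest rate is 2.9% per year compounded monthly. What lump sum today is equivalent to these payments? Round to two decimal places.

This is an annuity due: 60 payments of A$6,150.00 at the beginning of each month.
Periodic rate r = 0.029/12 per month; n is counted in months.
PV = PMT × [(1 − (1+r)^−n)/r] × (1+r) = 6,150 × [1 − (1+r)^−60] / r × (1+r) = A$343,939.07

A$343,939.07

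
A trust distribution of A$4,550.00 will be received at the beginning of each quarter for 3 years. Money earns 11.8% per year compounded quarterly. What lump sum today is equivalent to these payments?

This is an annuity due: 12 payments of A$4,550.00 at the beginning of each quarter.
Periodic rate r = 0.118/4 per quarter; n is counted in quarters.
PV = PMT × [(1 − (1+r)^−n)/r] × (1+r) = 4,550 × [1 − (1+r)^−12] / r × (1+r) = A$46,766.27

A$46,766.27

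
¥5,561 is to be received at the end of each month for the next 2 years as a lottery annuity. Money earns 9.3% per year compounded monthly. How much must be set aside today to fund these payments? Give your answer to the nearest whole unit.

¥121,360

This is an ordinary annuity: 24 payments of ¥5,561 at the end of each month.
Periodic rate r = 0.093/12 per month; n is counted in months.
PV = PMT × [(1 − (1+r)^−n)/r] = 5,561 × [1 − (1+r)^−24] / r = ¥121,360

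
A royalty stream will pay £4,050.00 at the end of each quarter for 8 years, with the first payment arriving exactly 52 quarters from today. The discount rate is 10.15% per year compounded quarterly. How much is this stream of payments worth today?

£24,523.55

Ordinary annuity of 32 payments, first payment at period 52.
Periodic rate r = 0.1015/4 per quarter; n is counted in quarters.
The ordinary-annuity PV formula values the stream one period before the first payment (period 51); discount that back 51 periods:
PV₀ = 4,050 × [1 − (1+r)^−32] / r × (1+r)^−51 = £24,523.55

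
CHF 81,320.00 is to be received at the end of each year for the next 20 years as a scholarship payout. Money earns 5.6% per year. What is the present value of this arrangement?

CHF 963,793.10

This is an ordinary annuity: 20 payments of CHF 81,320.00 at the end of each year.
Periodic rate r = 0.056 per year.
PV = PMT × [(1 − (1+r)^−n)/r] = 81,320 × [1 − (1+r)^−20] / r = CHF 963,793.10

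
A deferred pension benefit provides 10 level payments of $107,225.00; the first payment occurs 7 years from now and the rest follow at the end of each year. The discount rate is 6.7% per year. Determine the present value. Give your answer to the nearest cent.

$517,503.16

Ordinary annuity of 10 payments, first payment at period 7.
Periodic rate r = 0.067 per year.
The ordinary-annuity PV formula values the stream one period before the first payment (period 6); discount that back 6 periods:
PV₀ = 107,225 × [1 − (1+r)^−10] / r × (1+r)^−6 = $517,503.16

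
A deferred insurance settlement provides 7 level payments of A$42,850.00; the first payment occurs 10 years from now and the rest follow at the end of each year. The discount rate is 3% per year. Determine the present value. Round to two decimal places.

A$204,608.45

Ordinary annuity of 7 payments, first payment at period 10.
Periodic rate r = 0.03 per year.
The ordinary-annuity PV formula values the stream one period before the first payment (period 9); discount that back 9 periods:
PV₀ = 42,850 × [1 − (1+r)^−7] / r × (1+r)^−9 = A$204,608.45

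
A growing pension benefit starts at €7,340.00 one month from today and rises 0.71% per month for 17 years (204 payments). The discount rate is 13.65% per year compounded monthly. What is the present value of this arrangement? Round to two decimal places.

Periodic rate r = 0.1365/12 per month; n is counted in months.
Growing ordinary annuity: PV = PMT₁ × [1 − ((1+g)/(1+r))^n] / (r − g) = 7,340 × [1 − ((1+0.0071)/(1+r))^204] / (r − 0.0071) = €993,393.61.

€993,393.61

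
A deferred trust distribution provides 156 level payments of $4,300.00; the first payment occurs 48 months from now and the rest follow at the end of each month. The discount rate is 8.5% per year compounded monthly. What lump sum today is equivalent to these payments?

Ordinary annuity of 156 payments, first payment at period 48.
Periodic rate r = 0.085/12 per month; n is counted in months.
The ordinary-annuity PV formula values the stream one period before the first payment (period 47); discount that back 47 periods:
PV₀ = 4,300 × [1 − (1+r)^−156] / r × (1+r)^−47 = $290,807.46

$290,807.46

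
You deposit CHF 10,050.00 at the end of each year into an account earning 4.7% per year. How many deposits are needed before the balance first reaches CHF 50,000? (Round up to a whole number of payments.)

5 payments

Periodic rate r = 0.047 per year.
Ordinary annuity FV: 50,000 = 10,050 × [((1+r)^n − 1)/r].
(1+r)^n = 1 + 50,000 × r / 10,050, so n = ln(1 + 50,000·r/10,050) / ln(1+r) = 4.57.
Round up to a whole number of payments: n = 5.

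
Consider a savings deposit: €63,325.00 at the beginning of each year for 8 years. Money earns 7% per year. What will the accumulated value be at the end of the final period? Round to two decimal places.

This is an annuity due: 8 deposits of €63,325.00 at the beginning of each year.
Periodic rate r = 0.07 per year.
FV = PMT × [((1+r)^n − 1)/r] × (1+r) = 63,325 × [(1+r)^8 − 1] / r × (1+r) = €695,181.14

€695,181.14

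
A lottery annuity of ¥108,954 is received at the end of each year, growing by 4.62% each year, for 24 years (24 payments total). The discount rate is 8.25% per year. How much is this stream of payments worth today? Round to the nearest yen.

¥1,677,695

Periodic rate r = 0.0825 per year.
Growing ordinary annuity: PV = PMT₁ × [1 − ((1+g)/(1+r))^n] / (r − g) = 108,954 × [1 − ((1+0.0462)/(1+r))^24] / (r − 0.0462) = ¥1,677,695.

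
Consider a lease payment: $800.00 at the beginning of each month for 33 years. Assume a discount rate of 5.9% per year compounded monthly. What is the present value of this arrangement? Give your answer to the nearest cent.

This is an annuity due: 396 payments of $800.00 at the beginning of each month.
Periodic rate r = 0.059/12 per month; n is counted in months.
PV = PMT × [(1 − (1+r)^−n)/r] × (1+r) = 800 × [1 − (1+r)^−396] / r × (1+r) = $140,066.89

$140,066.89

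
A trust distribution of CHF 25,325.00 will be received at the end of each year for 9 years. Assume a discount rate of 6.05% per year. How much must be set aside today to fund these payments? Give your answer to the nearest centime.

CHF 171,878.64

This is an ordinary annuity: 9 payments of CHF 25,325.00 at the end of each year.
Periodic rate r = 0.0605 per year.
PV = PMT × [(1 − (1+r)^−n)/r] = 25,325 × [1 − (1+r)^−9] / r = CHF 171,878.64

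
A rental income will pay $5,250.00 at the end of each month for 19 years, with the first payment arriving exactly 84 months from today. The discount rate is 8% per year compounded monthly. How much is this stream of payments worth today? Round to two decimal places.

$353,943.88

Ordinary annuity of 228 payments, first payment at period 84.
Periodic rate r = 0.08/12 per month; n is counted in months.
The ordinary-annuity PV formula values the stream one period before the first payment (period 83); discount that back 83 periods:
PV₀ = 5,250 × [1 − (1+r)^−228] / r × (1+r)^−83 = $353,943.88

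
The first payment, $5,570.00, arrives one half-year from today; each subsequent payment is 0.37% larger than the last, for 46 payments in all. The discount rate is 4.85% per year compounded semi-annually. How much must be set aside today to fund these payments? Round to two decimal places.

Periodic rate r = 0.0485/2 per half-year; n is counted in half-years.
Growing ordinary annuity: PV = PMT₁ × [1 − ((1+g)/(1+r))^n] / (r − g) = 5,570 × [1 − ((1+0.0037)/(1+r))^46] / (r − 0.0037) = $164,349.98.

$164,349.98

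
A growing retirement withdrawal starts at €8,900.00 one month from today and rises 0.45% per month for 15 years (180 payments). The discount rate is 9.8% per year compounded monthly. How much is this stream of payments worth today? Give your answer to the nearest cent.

€1,167,512.68

Periodic rate r = 0.098/12 per month; n is counted in months.
Growing ordinary annuity: PV = PMT₁ × [1 − ((1+g)/(1+r))^n] / (r − g) = 8,900 × [1 − ((1+0.0045)/(1+r))^180] / (r − 0.0045) = €1,167,512.68.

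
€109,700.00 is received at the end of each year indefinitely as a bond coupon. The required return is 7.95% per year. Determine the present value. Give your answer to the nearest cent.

€1,379,874.21

Periodic rate r = 0.0795 per year.
Level perpetuity: PV = PMT / r = 109,700 / (0.0795) = €1,379,874.21.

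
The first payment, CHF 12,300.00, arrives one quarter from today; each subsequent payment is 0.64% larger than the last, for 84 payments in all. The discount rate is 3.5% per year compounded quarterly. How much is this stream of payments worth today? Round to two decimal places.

Periodic rate r = 0.035/4 per quarter; n is counted in quarters.
Growing ordinary annuity: PV = PMT₁ × [1 − ((1+g)/(1+r))^n] / (r − g) = 12,300 × [1 − ((1+0.0064)/(1+r))^84] / (r − 0.0064) = CHF 931,234.23.

CHF 931,234.23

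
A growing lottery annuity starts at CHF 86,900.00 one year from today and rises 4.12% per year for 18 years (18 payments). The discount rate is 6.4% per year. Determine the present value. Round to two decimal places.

Periodic rate r = 0.064 per year.
Growing ordinary annuity: PV = PMT₁ × [1 − ((1+g)/(1+r))^n] / (r − g) = 86,900 × [1 − ((1+0.0412)/(1+r))^18] / (r − 0.0412) = CHF 1,230,626.41.

CHF 1,230,626.41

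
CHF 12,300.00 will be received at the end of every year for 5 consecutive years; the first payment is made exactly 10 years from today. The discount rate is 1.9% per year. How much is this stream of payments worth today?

Ordinary annuity of 5 payments, first payment at period 10.
Periodic rate r = 0.019 per year.
The ordinary-annuity PV formula values the stream one period before the first payment (period 9); discount that back 9 periods:
PV₀ = 12,300 × [1 − (1+r)^−5] / r × (1+r)^−9 = CHF 49,083.86

CHF 49,083.86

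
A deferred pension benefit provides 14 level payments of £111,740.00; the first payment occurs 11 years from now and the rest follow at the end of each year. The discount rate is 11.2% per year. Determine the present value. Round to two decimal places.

£267,029.78

Ordinary annuity of 14 payments, first payment at period 11.
Periodic rate r = 0.112 per year.
The ordinary-annuity PV formula values the stream one period before the first payment (period 10); discount that back 10 periods:
PV₀ = 111,740 × [1 − (1+r)^−14] / r × (1+r)^−10 = £267,029.78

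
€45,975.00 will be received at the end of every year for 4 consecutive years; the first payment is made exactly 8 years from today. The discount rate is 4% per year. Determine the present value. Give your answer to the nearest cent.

Ordinary annuity of 4 payments, first payment at period 8.
Periodic rate r = 0.04 per year.
The ordinary-annuity PV formula values the stream one period before the first payment (period 7); discount that back 7 periods:
PV₀ = 45,975 × [1 − (1+r)^−4] / r × (1+r)^−7 = €126,818.45

€126,818.45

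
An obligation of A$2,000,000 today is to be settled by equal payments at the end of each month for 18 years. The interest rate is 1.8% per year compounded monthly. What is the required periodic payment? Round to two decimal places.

A$10,847.00

Level ordinary annuity; solve PV = PMT × [(1 − (1+r)^−n)/r] for PMT.
Periodic rate r = 0.018/12 per month; n is counted in months.
With n = 216: PMT = 2,000,000 / ([(1 − (1+r)^−n)/r]) = A$10,847.00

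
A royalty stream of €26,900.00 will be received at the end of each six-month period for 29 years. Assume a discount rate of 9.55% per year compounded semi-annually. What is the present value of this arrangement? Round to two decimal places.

€525,694.80

This is an ordinary annuity: 58 payments of €26,900.00 at the end of each six-month period.
Periodic rate r = 0.0955/2 per half-year; n is counted in half-years.
PV = PMT × [(1 − (1+r)^−n)/r] = 26,900 × [1 − (1+r)^−58] / r = €525,694.80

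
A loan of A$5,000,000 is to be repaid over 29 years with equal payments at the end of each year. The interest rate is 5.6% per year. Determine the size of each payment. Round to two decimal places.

A$352,619.38

Level ordinary annuity; solve PV = PMT × [(1 − (1+r)^−n)/r] for PMT.
Periodic rate r = 0.056 per year.
With n = 29: PMT = 5,000,000 / ([(1 − (1+r)^−n)/r]) = A$352,619.38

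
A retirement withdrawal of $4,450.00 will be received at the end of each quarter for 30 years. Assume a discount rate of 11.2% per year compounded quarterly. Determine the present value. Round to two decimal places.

This is an ordinary annuity: 120 payments of $4,450.00 at the end of each quarter.
Periodic rate r = 0.112/4 per quarter; n is counted in quarters.
PV = PMT × [(1 − (1+r)^−n)/r] = 4,450 × [1 − (1+r)^−120] / r = $153,147.24

$153,147.24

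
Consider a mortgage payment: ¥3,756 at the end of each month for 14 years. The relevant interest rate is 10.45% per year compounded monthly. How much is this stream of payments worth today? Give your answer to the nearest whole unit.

This is an ordinary annuity: 168 payments of ¥3,756 at the end of each month.
Periodic rate r = 0.1045/12 per month; n is counted in months.
PV = PMT × [(1 − (1+r)^−n)/r] = 3,756 × [1 − (1+r)^−168] / r = ¥330,810

¥330,810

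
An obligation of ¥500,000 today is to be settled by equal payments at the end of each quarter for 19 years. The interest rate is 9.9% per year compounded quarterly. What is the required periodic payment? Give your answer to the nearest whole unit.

Level ordinary annuity; solve PV = PMT × [(1 − (1+r)^−n)/r] for PMT.
Periodic rate r = 0.099/4 per quarter; n is counted in quarters.
With n = 76: PMT = 500,000 / ([(1 − (1+r)^−n)/r]) = ¥14,662

¥14,662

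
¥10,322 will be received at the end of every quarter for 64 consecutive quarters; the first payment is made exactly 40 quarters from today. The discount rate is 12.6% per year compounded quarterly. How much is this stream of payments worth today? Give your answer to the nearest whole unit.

Ordinary annuity of 64 payments, first payment at period 40.
Periodic rate r = 0.126/4 per quarter; n is counted in quarters.
The ordinary-annuity PV formula values the stream one period before the first payment (period 39); discount that back 39 periods:
PV₀ = 10,322 × [1 − (1+r)^−64] / r × (1+r)^−39 = ¥84,327

¥84,327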